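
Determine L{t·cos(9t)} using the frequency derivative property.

L{cos(9t)} = s/(s² + 81). Derivative: d/ds[s/(s² + 81)] = [(s² + 81) - s·2s]/(s² + 81)² = (81 - s²)/(s² + 81)². So L{t·cos(9t)} = -F'(s) = (s² - 81)/(s² + 81)²

Final answer: (s² - 81)/(s² + 81)²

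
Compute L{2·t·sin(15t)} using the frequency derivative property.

L{sin(15t)} = 15/(s² + 225). By L{t·f(t)} = -F'(s): -d/ds[15/(s² + 225)] = -(15)·(-2s)/(s² + 225)² = 30s/(s² + 225)². Then L{2·t·sin(15t)} = 2·30s/(s² + 225)² = 60s/(s² + 225)²

Final answer: 60s/(s² + 225)²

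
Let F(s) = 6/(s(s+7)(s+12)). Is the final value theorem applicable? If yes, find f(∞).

Poles of sF(s) = 6/((s+7)(s+12)) are at s = -7 and s = -12, both in the left half-plane. Theorem applies. f(∞) = lim_{s→0} sF(s) = 6/(7·12) = 1/14

Final answer: 1/14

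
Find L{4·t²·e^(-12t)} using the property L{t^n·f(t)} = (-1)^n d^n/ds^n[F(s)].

L{e^(-12t)} = 1/(s+12). d/ds[1/(s+12)] = -1/(s+12)². d²/ds²[1/(s+12)] = 2/(s+12)³. So L{t²·e^(-12t)} = (-1)² · 2/(s+12)³ = 2/(s+12)³. Then L{4·t²·e^(-12t)} = 4·2/(s+12)³ = 8/(s+12)³

Final answer: 8/(s+12)³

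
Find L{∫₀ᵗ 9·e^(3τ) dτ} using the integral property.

L{∫₀ᵗ f(τ)dτ} = F(s)/s with F(s) = 9/(s-3), so L{∫₀ᵗ 9·e^(3τ) dτ} = 9/(s(s-3))

Final answer: 9/(s(s-3))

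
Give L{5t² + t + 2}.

L{5t² + t + 2} = 5·2/s³ + 1/s² + 2/s = 10/s³ + 1/s² + 2/s

Final answer: 10/s³ + 1/s² + 2/s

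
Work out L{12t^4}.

L{t^n} = n!/s^(n+1). So L{12t^4} = 12·4!/s^5 = 288/s^5

Final answer: 288/s^5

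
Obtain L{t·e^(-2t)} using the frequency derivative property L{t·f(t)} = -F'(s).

L{e^(-2t)} = 1/(s+2). By frequency derivative: L{t·e^(-2t)} = -d/ds[1/(s+2)] = -(-1)/(s+2)² = 1/(s+2)²

Final answer: 1/(s+2)²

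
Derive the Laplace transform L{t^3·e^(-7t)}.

L{t^n·e^(at)} = n!/(s-a)^(n+1), so L{t^3·e^(-7t)} = 6/(s+7)^4

Final answer: 6/(s+7)^4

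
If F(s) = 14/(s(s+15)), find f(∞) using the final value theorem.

f(∞) = lim_{s→0} s·14/(s(s+15)) = lim_{s→0} 14/(s+15) = 14/15 = 14/15

Final answer: 14/15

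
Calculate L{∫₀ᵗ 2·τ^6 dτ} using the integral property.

L{∫₀ᵗ f(τ)dτ} = F(s)/s with f(t) = 2t^6. F(s) = 1440/s^7, so L{∫₀ᵗ 2·τ^6 dτ} = (1440/s^7)/s = 1440/s^8. (Check: ∫₀ᵗ 2·τ^6 dτ = 2t^7/7.)

Final answer: 1440/s^8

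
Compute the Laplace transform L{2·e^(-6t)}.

L{e^(at)} = 1/(s-a), so L{e^(-6t)} = 1/(s+6). Then L{2·e^(-6t)} = 2/(s+6)

Final answer: 2/(s+6)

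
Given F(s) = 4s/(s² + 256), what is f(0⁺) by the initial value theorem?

f(0⁺) = lim_{s→∞} s·4s/(s² + 256) = lim_{s→∞} 4s²/(s² + 256) = 4

Final answer: 4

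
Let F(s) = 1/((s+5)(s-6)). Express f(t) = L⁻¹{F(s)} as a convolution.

1/((s+5)(s-6)) = (1/(s+5))·(1/(s-6)) = L{e^(-5t)}·L{e^(6t)}. So f(t) = e^(-5t)*e^(6t) = ∫₀ᵗ e^(-5τ)·e^(6(t-τ)) dτ

Final answer: ∫₀ᵗ e^(-5τ)·e^(6(t-τ)) dτ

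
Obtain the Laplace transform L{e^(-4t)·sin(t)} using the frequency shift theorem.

Frequency shift: L{e^(at)f(t)} = F(s-a). L{e^(-4t)·sin(t)} = 1/((s+4)² + 1)

Final answer: 1/((s+4)² + 1)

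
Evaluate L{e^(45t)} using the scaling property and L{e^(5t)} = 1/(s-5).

Using L{f(at)} = (1/a)F(s/a) with a=9 and f(t) = e^(5t): L{e^(45t)} = (1/9) · 1/((s/9)-5) = (1/9) · 9/(s-45) = 1/(s-45)

Final answer: 1/(s-45)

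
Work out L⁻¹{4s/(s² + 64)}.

This is the form c·s/(s² + a²) with a = 8, c = 4. L⁻¹ = 4·cos(8t)

Final answer: 4·cos(8t)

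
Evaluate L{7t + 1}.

L{7t + 1} = 7·L{t} + L{1} = 7/s² + 1/s

Final answer: 7/s² + 1/s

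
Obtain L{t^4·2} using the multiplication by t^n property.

L{2} = 2/s. d^1/ds^1[1/s] = -1/s². d^2/ds^2[1/s] = 2/s^3. d^3/ds^3[1/s] = -6/s^4. d^4/ds^4[1/s] = 24/s^5. So L{t^4} = (-1)^{4}·24/s^5 = 24/s^5. Then L{t^4·2} = 2·24/s^5 = 48/s^5

Final answer: 48/s^5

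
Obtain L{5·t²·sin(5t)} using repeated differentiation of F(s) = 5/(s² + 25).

F(s) = 5/(s² + 25). F'(s) = -10s/(s² + 25)². F''(s) = -10(25 - 3s²)/(s² + 25)³ = (30s² - 250)/(s² + 25)³. So L{t²·sin(5t)} = (-1)² F''(s) = (30s² - 250)/(s² + 25)³. Then L{5·t²·sin(5t)} = 5·(30s² - 250)/(s² + 25)³ = (150s² - 1250)/(s² + 25)³

Final answer: (150s² - 1250)/(s² + 25)³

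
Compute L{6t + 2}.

L{6t + 2} = 6·L{t} + 2·L{1} = 6/s² + 2/s

Final answer: 6/s² + 2/s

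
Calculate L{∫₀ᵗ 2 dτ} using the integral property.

L{∫₀ᵗ f(τ)dτ} = F(s)/s with f(t) = 2. F(s) = 2/s, so L{∫₀ᵗ 2 dτ} = (2/s)/s = 2/s². (Check: ∫₀ᵗ 2 dτ = 2t.)

Final answer: 2/s²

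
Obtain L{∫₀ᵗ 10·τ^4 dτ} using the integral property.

L{∫₀ᵗ f(τ)dτ} = F(s)/s with f(t) = 10t^4. F(s) = 240/s^5, so L{∫₀ᵗ 10·τ^4 dτ} = (240/s^5)/s = 240/s^6. (Check: ∫₀ᵗ 10·τ^4 dτ = 10t^5/5.)

Final answer: 240/s^6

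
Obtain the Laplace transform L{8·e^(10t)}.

L{e^(at)} = 1/(s-a), so L{e^(10t)} = 1/(s-10). Then L{8·e^(10t)} = 8/(s-10)

Final answer: 8/(s-10)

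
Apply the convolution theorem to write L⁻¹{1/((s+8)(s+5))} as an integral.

1/((s+8)(s+5)) = (1/(s+8))·(1/(s+5)) = L{e^(-8t)}·L{e^(-5t)}. So f(t) = e^(-8t)*e^(-5t) = ∫₀ᵗ e^(-8τ)·e^(-5(t-τ)) dτ

Final answer: ∫₀ᵗ e^(-8τ)·e^(-5(t-τ)) dτ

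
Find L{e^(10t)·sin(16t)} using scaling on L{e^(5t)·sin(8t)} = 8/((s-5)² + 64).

Scaling with a=2: L{e^(10t)·sin(16t)} = (1/2) · 8/((s/2-5)² + 64). Simplifying: 16/((s-10)² + 256)

Final answer: 16/((s-10)² + 256)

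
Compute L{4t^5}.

L{t^n} = n!/s^(n+1). So L{4t^5} = 4·5!/s^6 = 480/s^6

Final answer: 480/s^6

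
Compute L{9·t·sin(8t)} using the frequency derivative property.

L{sin(8t)} = 8/(s² + 64). By L{t·f(t)} = -F'(s): -d/ds[8/(s² + 64)] = -(8)·(-2s)/(s² + 64)² = 16s/(s² + 64)². Then L{9·t·sin(8t)} = 9·16s/(s² + 64)² = 144s/(s² + 64)²

Final answer: 144s/(s² + 64)²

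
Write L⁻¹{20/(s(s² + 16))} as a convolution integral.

20/(s(s² + 16)) = (1/s)·(20/(s² + 16)) = L{1}·L{5·sin(4t)}. So f(t) = 1*(5·sin(4t)) = ∫₀ᵗ 5·sin(4τ) dτ

Final answer: ∫₀ᵗ 5·sin(4τ) dτ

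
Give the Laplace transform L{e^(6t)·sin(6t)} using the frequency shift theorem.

Frequency shift: L{e^(at)f(t)} = F(s-a). L{e^(6t)·sin(6t)} = 6/((s-6)² + 36)

Final answer: 6/((s-6)² + 36)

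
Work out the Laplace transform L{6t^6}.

L{6t^6} = 6 · L{t^6} = 6 · 720/s^7 = 4320/s^7

Final answer: 4320/s^7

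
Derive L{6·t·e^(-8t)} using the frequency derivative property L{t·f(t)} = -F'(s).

L{e^(-8t)} = 1/(s+8). By frequency derivative: L{t·e^(-8t)} = -d/ds[1/(s+8)] = -(-1)/(s+8)² = 1/(s+8)². Then L{6·t·e^(-8t)} = 6·1/(s+8)² = 6/(s+8)²

Final answer: 6/(s+8)²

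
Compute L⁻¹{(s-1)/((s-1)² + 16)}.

Using frequency shift: L⁻¹{(s-a)/((s-a)² + b²)} = e^(at)cos(bt). Here a=1, b=4

Final answer: e^t·cos(4t)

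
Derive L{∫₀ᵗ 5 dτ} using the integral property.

L{∫₀ᵗ f(τ)dτ} = F(s)/s with f(t) = 5. F(s) = 5/s, so L{∫₀ᵗ 5 dτ} = (5/s)/s = 5/s². (Check: ∫₀ᵗ 5 dτ = 5t.)

Final answer: 5/s²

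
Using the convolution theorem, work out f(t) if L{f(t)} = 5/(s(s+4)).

5/(s(s+4)) = (5/s)·(1/(s+4)) = L{5}·L{e^(-4t)}. By convolution, f(t) = 5*e^(-4t) = ∫₀ᵗ 5·e^(-4τ) dτ = 5·(1 - e^(-4t))/4

Final answer: 5·(1 - e^(-4t))/4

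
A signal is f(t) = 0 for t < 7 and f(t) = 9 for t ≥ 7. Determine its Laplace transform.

f(t) = 9·u(t-7). L{u(t-7)} = e^(-7s)/s, so L{f(t)} = 9·e^(-7s)/s

Final answer: 9·e^(-7s)/s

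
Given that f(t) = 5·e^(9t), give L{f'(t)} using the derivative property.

f(0) = 5, F(s) = 5/(s-9). L{f'(t)} = s·F(s) - f(0) = 5s/(s-9) - 5 = (5s - 5(s-9))/(s-9) = 45/(s-9)

Final answer: 45/(s-9)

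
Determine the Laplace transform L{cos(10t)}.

L{cos(ωt)} = s/(s² + ω²), so L{cos(10t)} = s/(s² + 100)

Final answer: s/(s² + 100)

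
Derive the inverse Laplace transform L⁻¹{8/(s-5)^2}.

L⁻¹{n!/(s-a)^(n+1)} = t^n·e^(at) with n=1, a=5. So L⁻¹{1/(s-5)^2} = t·e^(5t), and L⁻¹{8/(s-5)^2} = (8/1)·t·e^(5t) = 8·t·e^(5t)

Final answer: 8·t·e^(5t)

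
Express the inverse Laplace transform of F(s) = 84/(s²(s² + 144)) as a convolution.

84/(s²(s² + 144)) = (1/s²)·(84/(s² + 144)) = L{t}·L{7·sin(12t)}. So f(t) = t*(7·sin(12t)) = ∫₀ᵗ 7τ·sin(12(t-τ)) dτ

Final answer: ∫₀ᵗ 7τ·sin(12(t-τ)) dτ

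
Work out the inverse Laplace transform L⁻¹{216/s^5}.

L⁻¹{n!/s^(n+1)} = t^n with n=4. So L⁻¹{24/s^5} = t^4, and L⁻¹{216/s^5} = (216/24)·t^4 = 9·t^4

Final answer: 9·t^4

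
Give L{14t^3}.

L{t^n} = n!/s^(n+1). So L{14t^3} = 14·3!/s^4 = 84/s^4

Final answer: 84/s^4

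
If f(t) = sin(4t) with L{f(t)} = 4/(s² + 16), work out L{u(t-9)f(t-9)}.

Time shift theorem: L{u(t-a)f(t-a)} = e^(-as)F(s). Here a=9, F(s) = 4/(s² + 16), so L{u(t-9)f(t-9)} = e^(-9s)·4/(s² + 16)

Final answer: e^(-9s)·4/(s² + 16)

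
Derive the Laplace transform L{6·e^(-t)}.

L{e^(at)} = 1/(s-a), so L{e^(-t)} = 1/(s+1). Then L{6·e^(-t)} = 6/(s+1)

Final answer: 6/(s+1)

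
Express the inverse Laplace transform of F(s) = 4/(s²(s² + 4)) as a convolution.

4/(s²(s² + 4)) = (1/s²)·(4/(s² + 4)) = L{t}·L{2·sin(2t)}. So f(t) = t*(2·sin(2t)) = ∫₀ᵗ 2τ·sin(2(t-τ)) dτ

Final answer: ∫₀ᵗ 2τ·sin(2(t-τ)) dτ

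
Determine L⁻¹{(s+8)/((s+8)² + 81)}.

Using frequency shift: L⁻¹{(s-a)/((s-a)² + b²)} = e^(at)cos(bt). Here a=-8, b=9

Final answer: e^(-8t)·cos(9t)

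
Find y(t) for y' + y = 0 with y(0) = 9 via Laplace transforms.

L{y'} + L{y} = 0. sY - 9 + Y = 0. Y(s+1) = 9. Y = 9/(s+1)

Final answer: y(t) = 9e^(-t)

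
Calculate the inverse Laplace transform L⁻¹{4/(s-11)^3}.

L⁻¹{n!/(s-a)^(n+1)} = t^n·e^(at) with n=2, a=11. So L⁻¹{2/(s-11)^3} = t^2·e^(11t), and L⁻¹{4/(s-11)^3} = (4/2)·t^2·e^(11t) = 2·t^2·e^(11t)

Final answer: 2·t^2·e^(11t)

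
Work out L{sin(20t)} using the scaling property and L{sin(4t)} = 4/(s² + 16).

Using L{f(at)} = (1/a)F(s/a) with a=5: L{sin(20t)} = (1/5) · 4/((s/5)² + 16) = (1/5) · 4·25/(s² + 400) = 20/(s² + 400)

Final answer: 20/(s² + 400)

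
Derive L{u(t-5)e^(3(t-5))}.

u(t-a)f(t-a) with f(t)=e^(3t). L{e^(3t)} = 1/(s-3). By time shift: e^(-5s)/(s-3)

Final answer: e^(-5s)/(s-3)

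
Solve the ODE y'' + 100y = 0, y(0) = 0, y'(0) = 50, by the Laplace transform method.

L{y''} + 100L{y} = 0. s²Y - 0 - 50 + 100Y = 0. Y(s² + 100) = 50. Y = (50)/(s² + 100). Inverting: y(t) = 5sin(10t)

Final answer: y(t) = 5sin(10t)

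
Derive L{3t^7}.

L{t^n} = n!/s^(n+1). So L{3t^7} = 3·7!/s^8 = 15120/s^8

Final answer: 15120/s^8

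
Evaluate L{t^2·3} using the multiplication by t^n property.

L{3} = 3/s. d^1/ds^1[1/s] = -1/s². d^2/ds^2[1/s] = 2/s^3. So L{t^2} = (-1)^{2}·2/s^3 = 2/s^3. Then L{t^2·3} = 3·2/s^3 = 6/s^3

Final answer: 6/s^3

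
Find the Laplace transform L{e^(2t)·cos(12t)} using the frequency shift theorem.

Frequency shift: L{e^(at)f(t)} = F(s-a). L{e^(2t)·cos(12t)} = (s-2)/((s-2)² + 144)

Final answer: (s-2)/((s-2)² + 144)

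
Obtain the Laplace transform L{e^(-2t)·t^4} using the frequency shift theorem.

L{e^(at)·t^n} = n!/(s-a)^(n+1), so L{e^(-2t)·t^4} = 24/(s+2)^5

Final answer: 24/(s+2)^5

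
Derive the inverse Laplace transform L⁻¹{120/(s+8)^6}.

L⁻¹{n!/(s-a)^(n+1)} = t^n·e^(at), so L⁻¹{120/(s+8)^6} = t^5·e^(-8t)

Final answer: t^5·e^(-8t)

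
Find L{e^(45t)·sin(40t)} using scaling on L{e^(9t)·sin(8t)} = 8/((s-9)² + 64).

Scaling with a=5: L{e^(45t)·sin(40t)} = (1/5) · 8/((s/5-9)² + 64). Simplifying: 40/((s-45)² + 1600)

Final answer: 40/((s-45)² + 1600)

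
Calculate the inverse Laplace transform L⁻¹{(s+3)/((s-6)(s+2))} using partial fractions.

Using partial fractions, f(t) = (9e^(6t) - e^(-2t))/8

Final answer: (9e^(6t) - e^(-2t))/8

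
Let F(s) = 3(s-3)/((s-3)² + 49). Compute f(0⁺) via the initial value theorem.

f(0⁺) = lim_{s→∞} sF(s) = lim_{s→∞} 3s(s-3)/((s-3)² + 49) = 3

Final answer: 3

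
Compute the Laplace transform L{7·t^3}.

L{t^n} = n!/s^(n+1), so L{t^3} = 6/s^4. Then L{7·t^3} = 7·6/s^4 = 42/s^4

Final answer: 42/s^4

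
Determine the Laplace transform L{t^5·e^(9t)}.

L{t^n·e^(at)} = n!/(s-a)^(n+1), so L{t^5·e^(9t)} = 120/(s-9)^6

Final answer: 120/(s-9)^6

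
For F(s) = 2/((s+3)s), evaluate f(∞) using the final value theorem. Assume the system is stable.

f(∞) = lim_{s→0} sF(s) = lim_{s→0} 2/(s+3) = 2/3

Final answer: 2/3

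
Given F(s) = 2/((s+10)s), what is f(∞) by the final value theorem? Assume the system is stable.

f(∞) = lim_{s→0} sF(s) = lim_{s→0} 2/(s+10) = 1/5

Final answer: 1/5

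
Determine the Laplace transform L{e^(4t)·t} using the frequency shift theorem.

L{e^(at)·t^n} = n!/(s-a)^(n+1), so L{e^(4t)·t} = 1/(s-4)^2

Final answer: 1/(s-4)^2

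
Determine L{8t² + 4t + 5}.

L{8t² + 4t + 5} = 8·2/s³ + 4/s² + 5/s = 16/s³ + 4/s² + 5/s

Final answer: 16/s³ + 4/s² + 5/s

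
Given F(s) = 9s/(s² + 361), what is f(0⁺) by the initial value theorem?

f(0⁺) = lim_{s→∞} s·9s/(s² + 361) = lim_{s→∞} 9s²/(s² + 361) = 9

Final answer: 9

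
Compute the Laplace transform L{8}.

L{8} = 8 · L{1} = 8/s

Final answer: 8/s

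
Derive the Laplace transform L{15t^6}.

L{15t^6} = 15 · L{t^6} = 15 · 720/s^7 = 10800/s^7

Final answer: 10800/s^7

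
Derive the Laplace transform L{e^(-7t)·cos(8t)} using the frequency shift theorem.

Frequency shift: L{e^(at)f(t)} = F(s-a). L{e^(-7t)·cos(8t)} = (s+7)/((s+7)² + 64)

Final answer: (s+7)/((s+7)² + 64)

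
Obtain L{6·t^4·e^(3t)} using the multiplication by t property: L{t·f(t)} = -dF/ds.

Using L{t^n·e^(at)} = n!/(s-a)^(n+1), L{t^4·e^(3t)} = 24/(s-3)^5, so L{6·t^4·e^(3t)} = 6·24/(s-3)^5 = 144/(s-3)^5

Final answer: 144/(s-3)^5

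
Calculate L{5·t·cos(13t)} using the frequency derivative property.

L{cos(13t)} = s/(s² + 169). Derivative: d/ds[s/(s² + 169)] = [(s² + 169) - s·2s]/(s² + 169)² = (169 - s²)/(s² + 169)². So L{t·cos(13t)} = -F'(s) = (s² - 169)/(s² + 169)². Then L{5·t·cos(13t)} = 5·(s² - 169)/(s² + 169)²

Final answer: 5·(s² - 169)/(s² + 169)²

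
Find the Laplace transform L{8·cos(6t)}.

L{cos(ωt)} = s/(s² + ω²), so L{cos(6t)} = s/(s² + 36). Then L{8·cos(6t)} = 8·s/(s² + 36) = 8s/(s² + 36)

Final answer: 8s/(s² + 36)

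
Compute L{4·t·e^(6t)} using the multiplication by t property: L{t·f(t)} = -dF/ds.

Using L{t^n·e^(at)} = n!/(s-a)^(n+1), L{t·e^(6t)} = 1/(s-6)^2, so L{4·t·e^(6t)} = 4·1/(s-6)^2 = 4/(s-6)^2

Final answer: 4/(s-6)^2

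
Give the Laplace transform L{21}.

L{21} = 21 · L{1} = 21/s

Final answer: 21/s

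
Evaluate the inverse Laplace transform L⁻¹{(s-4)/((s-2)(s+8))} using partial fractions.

Using partial fractions, f(t) = (-2e^(2t) + 12e^(-8t))/10

Final answer: (-2e^(2t) + 12e^(-8t))/10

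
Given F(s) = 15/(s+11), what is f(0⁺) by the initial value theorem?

f(0⁺) = lim_{s→∞} s·15/(s+11) = lim_{s→∞} 15s/(s+11) = 15

Final answer: 15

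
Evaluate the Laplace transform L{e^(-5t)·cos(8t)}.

L{e^(at)·cos(ωt)} = (s-a)/((s-a)² + ω²), so L{e^(-5t)·cos(8t)} = (s+5)/((s+5)² + 64)

Final answer: (s+5)/((s+5)² + 64)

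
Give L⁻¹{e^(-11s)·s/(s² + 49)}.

L⁻¹{s/(s² + 49)} = cos(7t). By the time shift theorem, L⁻¹{e^(-as)F(s)} = u(t-a)f(t-a) with a=11, so L⁻¹{e^(-11s)·s/(s² + 49)} = u(t-11)·cos(7(t-11))

Final answer: u(t-11)·cos(7(t-11))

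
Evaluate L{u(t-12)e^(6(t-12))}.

u(t-a)f(t-a) with f(t)=e^(6t). L{e^(6t)} = 1/(s-6). By time shift: e^(-12s)/(s-6)

Final answer: e^(-12s)/(s-6)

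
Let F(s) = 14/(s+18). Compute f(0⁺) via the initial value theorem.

f(0⁺) = lim_{s→∞} s·14/(s+18) = lim_{s→∞} 14s/(s+18) = 14

Final answer: 14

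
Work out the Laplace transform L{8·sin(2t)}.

L{sin(ωt)} = ω/(s² + ω²), so L{sin(2t)} = 2/(s² + 4). Then L{8·sin(2t)} = 8·2/(s² + 4) = 16/(s² + 4)

Final answer: 16/(s² + 4)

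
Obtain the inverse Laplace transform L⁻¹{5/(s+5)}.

L⁻¹{1/(s-a)} = e^(at), so L⁻¹{1/(s+5)} = e^(-5t), and L⁻¹{5/(s+5)} = 5·e^(-5t)

Final answer: 5·e^(-5t)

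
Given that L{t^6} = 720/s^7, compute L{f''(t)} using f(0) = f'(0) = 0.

L{f''(t)} = s²F(s) - sf(0) - f'(0) = s²·720/s^7 - 0 - 0 = 720/s^5

Final answer: 720/s^5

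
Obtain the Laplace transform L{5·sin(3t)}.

L{sin(ωt)} = ω/(s² + ω²), so L{sin(3t)} = 3/(s² + 9). Then L{5·sin(3t)} = 5·3/(s² + 9) = 15/(s² + 9)

Final answer: 15/(s² + 9)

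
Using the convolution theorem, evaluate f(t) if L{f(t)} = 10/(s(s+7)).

10/(s(s+7)) = (10/s)·(1/(s+7)) = L{10}·L{e^(-7t)}. By convolution, f(t) = 10*e^(-7t) = ∫₀ᵗ 10·e^(-7τ) dτ = 10·(1 - e^(-7t))/7

Final answer: 10·(1 - e^(-7t))/7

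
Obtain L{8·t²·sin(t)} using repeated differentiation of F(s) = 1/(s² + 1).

F(s) = 1/(s² + 1). F'(s) = -2s/(s² + 1)². F''(s) = -2(1 - 3s²)/(s² + 1)³ = (6s² - 2)/(s² + 1)³. So L{t²·sin(t)} = (-1)² F''(s) = (6s² - 2)/(s² + 1)³. Then L{8·t²·sin(t)} = 8·(6s² - 2)/(s² + 1)³ = (48s² - 16)/(s² + 1)³

Final answer: (48s² - 16)/(s² + 1)³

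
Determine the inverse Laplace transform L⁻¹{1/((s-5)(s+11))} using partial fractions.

Decompose: A/(s-5) + B/(s+11). A = 1/16, B = -1/16. f(t) = (e^(5t) - e^(-11t))/16

Final answer: (e^(5t) - e^(-11t))/16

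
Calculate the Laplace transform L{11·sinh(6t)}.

L{sinh(ωt)} = ω/(s² - ω²), so L{sinh(6t)} = 6/(s² - 36). Then L{11·sinh(6t)} = 11·6/(s² - 36) = 66/(s² - 36)

Final answer: 66/(s² - 36)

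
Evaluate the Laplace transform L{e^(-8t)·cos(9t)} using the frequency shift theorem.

Frequency shift: L{e^(at)f(t)} = F(s-a). L{e^(-8t)·cos(9t)} = (s+8)/((s+8)² + 81)

Final answer: (s+8)/((s+8)² + 81)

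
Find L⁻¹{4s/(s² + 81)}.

This is the form c·s/(s² + a²) with a = 9, c = 4. L⁻¹ = 4·cos(9t)

Final answer: 4·cos(9t)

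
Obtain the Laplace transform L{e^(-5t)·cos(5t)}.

L{e^(at)·cos(ωt)} = (s-a)/((s-a)² + ω²), so L{e^(-5t)·cos(5t)} = (s+5)/((s+5)² + 25)

Final answer: (s+5)/((s+5)² + 25)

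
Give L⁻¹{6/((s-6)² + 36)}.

Form: b/((s-a)² + b²) → e^(at)sin(bt). With a=6, b=6

Final answer: e^(6t)·sin(6t)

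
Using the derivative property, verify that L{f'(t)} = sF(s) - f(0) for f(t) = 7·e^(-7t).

f'(t) = -49e^(-7t). Direct: L{f'(t)} = -49/(s+7). Property: s·7/(s+7) - 7 = (7s - 7(s+7))/(s+7) = -49/(s+7). ✓

Final answer: -49/(s+7)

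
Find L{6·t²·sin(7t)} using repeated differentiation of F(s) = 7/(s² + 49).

F(s) = 7/(s² + 49). F'(s) = -14s/(s² + 49)². F''(s) = -14(49 - 3s²)/(s² + 49)³ = (42s² - 686)/(s² + 49)³. So L{t²·sin(7t)} = (-1)² F''(s) = (42s² - 686)/(s² + 49)³. Then L{6·t²·sin(7t)} = 6·(42s² - 686)/(s² + 49)³ = (252s² - 4116)/(s² + 49)³

Final answer: (252s² - 4116)/(s² + 49)³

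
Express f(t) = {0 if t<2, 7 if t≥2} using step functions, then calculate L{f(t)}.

f(t) = 7·u(t-2). L{u(t-2)} = e^(-2s)/s, so L{f(t)} = 7·e^(-2s)/s

Final answer: 7·e^(-2s)/s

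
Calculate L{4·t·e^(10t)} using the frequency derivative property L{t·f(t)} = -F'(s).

L{e^(10t)} = 1/(s-10). By frequency derivative: L{t·e^(10t)} = -d/ds[1/(s-10)] = -(-1)/(s-10)² = 1/(s-10)². Then L{4·t·e^(10t)} = 4·1/(s-10)² = 4/(s-10)²

Final answer: 4/(s-10)²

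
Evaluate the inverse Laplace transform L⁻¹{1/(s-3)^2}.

L⁻¹{n!/(s-a)^(n+1)} = t^n·e^(at), so L⁻¹{1/(s-3)^2} = t·e^(3t)

Final answer: t·e^(3t)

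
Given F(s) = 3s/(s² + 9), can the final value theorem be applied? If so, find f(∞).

The final value theorem requires all poles of sF(s) in the left half-plane. sF(s) = 3s²/(s² + 9) has poles at s = ±3i (imaginary axis). Theorem does NOT apply (oscillatory system).

Final answer: Not applicable (oscillatory)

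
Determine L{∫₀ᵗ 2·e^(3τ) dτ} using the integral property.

L{∫₀ᵗ f(τ)dτ} = F(s)/s with F(s) = 2/(s-3), so L{∫₀ᵗ 2·e^(3τ) dτ} = 2/(s(s-3))

Final answer: 2/(s(s-3))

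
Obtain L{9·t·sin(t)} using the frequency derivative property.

L{sin(t)} = 1/(s² + 1). By L{t·f(t)} = -F'(s): -d/ds[1/(s² + 1)] = -(1)·(-2s)/(s² + 1)² = 2s/(s² + 1)². Then L{9·t·sin(t)} = 9·2s/(s² + 1)² = 18s/(s² + 1)²

Final answer: 18s/(s² + 1)²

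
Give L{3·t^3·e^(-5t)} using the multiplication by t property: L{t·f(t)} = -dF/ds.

Using L{t^n·e^(at)} = n!/(s-a)^(n+1), L{t^3·e^(-5t)} = 6/(s+5)^4, so L{3·t^3·e^(-5t)} = 3·6/(s+5)^4 = 18/(s+5)^4

Final answer: 18/(s+5)^4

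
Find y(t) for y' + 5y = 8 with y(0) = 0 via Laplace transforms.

sY + 5Y = 8/s. Y = 8/(s(s+5)). Partial fractions: Y = 8/5/s - 8/5/(s+5)

Final answer: y(t) = 8/5(1 - e^(-5t))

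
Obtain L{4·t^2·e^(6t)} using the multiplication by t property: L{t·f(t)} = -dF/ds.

Using L{t^n·e^(at)} = n!/(s-a)^(n+1), L{t^2·e^(6t)} = 2/(s-6)^3, so L{4·t^2·e^(6t)} = 4·2/(s-6)^3 = 8/(s-6)^3

Final answer: 8/(s-6)^3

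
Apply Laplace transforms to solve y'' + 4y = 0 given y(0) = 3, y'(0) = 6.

L{y''} + 4L{y} = 0. s²Y - 3s - 6 + 4Y = 0. Y(s² + 4) = 3s + 6. Y = (3s + 6)/(s² + 4). Inverting: y(t) = 3cos(2t) + 3sin(2t)

Final answer: y(t) = 3cos(2t) + 3sin(2t)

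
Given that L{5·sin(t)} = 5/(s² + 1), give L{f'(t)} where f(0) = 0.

L{f'(t)} = s·F(s) - f(0) = s·5/(s² + 1) - 0 = 5s/(s² + 1)

Final answer: 5s/(s² + 1)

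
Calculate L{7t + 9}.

L{7t + 9} = 7·L{t} + 9·L{1} = 7/s² + 9/s

Final answer: 7/s² + 9/s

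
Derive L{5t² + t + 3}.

L{5t² + t + 3} = 5·2/s³ + 1/s² + 3/s = 10/s³ + 1/s² + 3/s

Final answer: 10/s³ + 1/s² + 3/s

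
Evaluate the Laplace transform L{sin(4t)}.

L{sin(ωt)} = ω/(s² + ω²), so L{sin(4t)} = 4/(s² + 16)

Final answer: 4/(s² + 16)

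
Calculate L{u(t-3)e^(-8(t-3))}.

u(t-a)f(t-a) with f(t)=e^(-8t). L{e^(-8t)} = 1/(s+8). By time shift: e^(-3s)/(s+8)

Final answer: e^(-3s)/(s+8)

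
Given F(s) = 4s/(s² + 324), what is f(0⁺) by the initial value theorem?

f(0⁺) = lim_{s→∞} s·4s/(s² + 324) = lim_{s→∞} 4s²/(s² + 324) = 4

Final answer: 4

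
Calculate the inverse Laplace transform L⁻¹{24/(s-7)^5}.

L⁻¹{n!/(s-a)^(n+1)} = t^n·e^(at), so L⁻¹{24/(s-7)^5} = t^4·e^(7t)

Final answer: t^4·e^(7t)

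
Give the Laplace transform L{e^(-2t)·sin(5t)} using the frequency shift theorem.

Frequency shift: L{e^(at)f(t)} = F(s-a). L{e^(-2t)·sin(5t)} = 5/((s+2)² + 25)

Final answer: 5/((s+2)² + 25)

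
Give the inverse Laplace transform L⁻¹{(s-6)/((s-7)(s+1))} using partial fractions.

Using partial fractions, f(t) = (e^(7t) + 7e^(-t))/8

Final answer: (e^(7t) + 7e^(-t))/8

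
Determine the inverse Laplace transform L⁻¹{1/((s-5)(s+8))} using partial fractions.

Decompose: A/(s-5) + B/(s+8). A = 1/13, B = -1/13. f(t) = (e^(5t) - e^(-8t))/13

Final answer: (e^(5t) - e^(-8t))/13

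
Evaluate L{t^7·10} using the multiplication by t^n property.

L{10} = 10/s. d^1/ds^1[1/s] = -1/s². d^2/ds^2[1/s] = 2/s^3. d^3/ds^3[1/s] = -6/s^4. d^4/ds^4[1/s] = 24/s^5. d^5/ds^5[1/s] = -120/s^6. d^6/ds^6[1/s] = 720/s^7. d^7/ds^7[1/s] = -5040/s^8. So L{t^7} = (-1)^{7}·-5040/s^8 = 5040/s^8. Then L{t^7·10} = 10·5040/s^8 = 50400/s^8

Final answer: 50400/s^8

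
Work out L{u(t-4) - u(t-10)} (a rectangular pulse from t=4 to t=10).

L{u(t-a)} = e^(-as)/s. L{u(t-4) - u(t-10)} = (e^(-4s) - e^(-10s))/s

Final answer: (e^(-4s) - e^(-10s))/s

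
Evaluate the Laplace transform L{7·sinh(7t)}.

L{sinh(ωt)} = ω/(s² - ω²), so L{sinh(7t)} = 7/(s² - 49). Then L{7·sinh(7t)} = 7·7/(s² - 49) = 49/(s² - 49)

Final answer: 49/(s² - 49)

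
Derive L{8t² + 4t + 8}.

L{8t² + 4t + 8} = 8·2/s³ + 4/s² + 8/s = 16/s³ + 4/s² + 8/s

Final answer: 16/s³ + 4/s² + 8/s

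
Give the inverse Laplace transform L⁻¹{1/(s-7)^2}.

L⁻¹{n!/(s-a)^(n+1)} = t^n·e^(at), so L⁻¹{1/(s-7)^2} = t·e^(7t)

Final answer: t·e^(7t)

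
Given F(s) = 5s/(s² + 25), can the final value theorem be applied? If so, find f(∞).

The final value theorem requires all poles of sF(s) in the left half-plane. sF(s) = 5s²/(s² + 25) has poles at s = ±5i (imaginary axis). Theorem does NOT apply (oscillatory system).

Final answer: Not applicable (oscillatory)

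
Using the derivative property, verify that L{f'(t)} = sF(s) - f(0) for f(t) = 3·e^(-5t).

f'(t) = -15e^(-5t). Direct: L{f'(t)} = -15/(s+5). Property: s·3/(s+5) - 3 = (3s - 3(s+5))/(s+5) = -15/(s+5). ✓

Final answer: -15/(s+5)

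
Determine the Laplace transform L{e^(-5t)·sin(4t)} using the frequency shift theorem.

Frequency shift: L{e^(at)f(t)} = F(s-a). L{e^(-5t)·sin(4t)} = 4/((s+5)² + 16)

Final answer: 4/((s+5)² + 16)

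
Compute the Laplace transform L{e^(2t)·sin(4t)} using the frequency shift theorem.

Frequency shift: L{e^(at)f(t)} = F(s-a). L{e^(2t)·sin(4t)} = 4/((s-2)² + 16)

Final answer: 4/((s-2)² + 16)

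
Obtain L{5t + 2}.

L{5t + 2} = 5·L{t} + 2·L{1} = 5/s² + 2/s

Final answer: 5/s² + 2/s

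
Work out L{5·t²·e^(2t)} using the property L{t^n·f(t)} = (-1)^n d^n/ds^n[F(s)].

L{e^(2t)} = 1/(s-2). d/ds[1/(s-2)] = -1/(s-2)². d²/ds²[1/(s-2)] = 2/(s-2)³. So L{t²·e^(2t)} = (-1)² · 2/(s-2)³ = 2/(s-2)³. Then L{5·t²·e^(2t)} = 5·2/(s-2)³ = 10/(s-2)³

Final answer: 10/(s-2)³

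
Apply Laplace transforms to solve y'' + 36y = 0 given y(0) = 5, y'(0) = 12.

L{y''} + 36L{y} = 0. s²Y - 5s - 12 + 36Y = 0. Y(s² + 36) = 5s + 12. Y = (5s + 12)/(s² + 36). Inverting: y(t) = 5cos(6t) + 2sin(6t)

Final answer: y(t) = 5cos(6t) + 2sin(6t)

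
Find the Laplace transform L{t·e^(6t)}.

L{t^n·e^(at)} = n!/(s-a)^(n+1), so L{t·e^(6t)} = 1/(s-6)^2

Final answer: 1/(s-6)^2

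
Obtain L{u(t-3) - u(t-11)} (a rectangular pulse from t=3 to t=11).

L{u(t-a)} = e^(-as)/s. L{u(t-3) - u(t-11)} = (e^(-3s) - e^(-11s))/s

Final answer: (e^(-3s) - e^(-11s))/s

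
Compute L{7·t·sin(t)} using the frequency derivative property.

L{sin(t)} = 1/(s² + 1). By L{t·f(t)} = -F'(s): -d/ds[1/(s² + 1)] = -(1)·(-2s)/(s² + 1)² = 2s/(s² + 1)². Then L{7·t·sin(t)} = 7·2s/(s² + 1)² = 14s/(s² + 1)²

Final answer: 14s/(s² + 1)²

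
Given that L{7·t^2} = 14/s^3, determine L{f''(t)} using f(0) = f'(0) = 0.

L{f''(t)} = s²F(s) - sf(0) - f'(0) = s²·14/s^3 - 0 - 0 = 14/s

Final answer: 14/s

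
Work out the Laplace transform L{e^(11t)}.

L{e^(at)} = 1/(s-a), so L{e^(11t)} = 1/(s-11)

Final answer: 1/(s-11)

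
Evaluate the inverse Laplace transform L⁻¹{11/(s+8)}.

L⁻¹{1/(s-a)} = e^(at), so L⁻¹{1/(s+8)} = e^(-8t), and L⁻¹{11/(s+8)} = 11·e^(-8t)

Final answer: 11·e^(-8t)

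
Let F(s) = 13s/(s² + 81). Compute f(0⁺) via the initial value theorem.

f(0⁺) = lim_{s→∞} s·13s/(s² + 81) = lim_{s→∞} 13s²/(s² + 81) = 13

Final answer: 13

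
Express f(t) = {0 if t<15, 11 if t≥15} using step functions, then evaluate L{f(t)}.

f(t) = 11·u(t-15). L{u(t-15)} = e^(-15s)/s, so L{f(t)} = 11·e^(-15s)/s

Final answer: 11·e^(-15s)/s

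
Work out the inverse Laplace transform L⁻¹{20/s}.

L⁻¹{c/s} = c, so L⁻¹{20/s} = 20

Final answer: 20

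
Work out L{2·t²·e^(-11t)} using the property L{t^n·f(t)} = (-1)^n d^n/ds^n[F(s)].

L{e^(-11t)} = 1/(s+11). d/ds[1/(s+11)] = -1/(s+11)². d²/ds²[1/(s+11)] = 2/(s+11)³. So L{t²·e^(-11t)} = (-1)² · 2/(s+11)³ = 2/(s+11)³. Then L{2·t²·e^(-11t)} = 2·2/(s+11)³ = 4/(s+11)³

Final answer: 4/(s+11)³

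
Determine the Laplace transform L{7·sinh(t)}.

L{sinh(ωt)} = ω/(s² - ω²), so L{sinh(t)} = 1/(s² - 1). Then L{7·sinh(t)} = 7·1/(s² - 1) = 7/(s² - 1)

Final answer: 7/(s² - 1)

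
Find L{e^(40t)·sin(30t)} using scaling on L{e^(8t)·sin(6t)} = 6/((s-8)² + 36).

Scaling with a=5: L{e^(40t)·sin(30t)} = (1/5) · 6/((s/5-8)² + 36). Simplifying: 30/((s-40)² + 900)

Final answer: 30/((s-40)² + 900)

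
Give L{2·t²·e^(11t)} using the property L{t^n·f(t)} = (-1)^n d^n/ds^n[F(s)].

L{e^(11t)} = 1/(s-11). d/ds[1/(s-11)] = -1/(s-11)². d²/ds²[1/(s-11)] = 2/(s-11)³. So L{t²·e^(11t)} = (-1)² · 2/(s-11)³ = 2/(s-11)³. Then L{2·t²·e^(11t)} = 2·2/(s-11)³ = 4/(s-11)³

Final answer: 4/(s-11)³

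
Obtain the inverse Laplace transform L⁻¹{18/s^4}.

L⁻¹{n!/s^(n+1)} = t^n with n=3. So L⁻¹{6/s^4} = t^3, and L⁻¹{18/s^4} = (18/6)·t^3 = 3·t^3

Final answer: 3·t^3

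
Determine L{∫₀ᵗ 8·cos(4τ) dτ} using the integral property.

L{∫₀ᵗ f(τ)dτ} = F(s)/s with F(s) = 8s/(s² + 16), so the result is (8s/(s² + 16))/s = 8/(s² + 16)

Final answer: 8/(s² + 16)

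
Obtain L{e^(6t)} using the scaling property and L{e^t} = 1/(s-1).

Using L{f(at)} = (1/a)F(s/a) with a=6 and f(t) = e^t: L{e^(6t)} = (1/6) · 1/((s/6)-1) = (1/6) · 6/(s-6) = 1/(s-6)

Final answer: 1/(s-6)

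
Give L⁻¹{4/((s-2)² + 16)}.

Form: b/((s-a)² + b²) → e^(at)sin(bt). With a=2, b=4

Final answer: e^(2t)·sin(4t)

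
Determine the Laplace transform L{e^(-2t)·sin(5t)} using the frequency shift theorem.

Frequency shift: L{e^(at)f(t)} = F(s-a). L{e^(-2t)·sin(5t)} = 5/((s+2)² + 25)

Final answer: 5/((s+2)² + 25)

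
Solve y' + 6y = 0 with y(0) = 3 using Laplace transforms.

L{y'} + 6L{y} = 0. sY - 3 + 6Y = 0. Y(s+6) = 3. Y = 3/(s+6)

Final answer: y(t) = 3e^(-6t)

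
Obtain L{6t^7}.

L{t^n} = n!/s^(n+1). So L{6t^7} = 6·7!/s^8 = 30240/s^8

Final answer: 30240/s^8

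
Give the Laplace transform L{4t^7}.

L{4t^7} = 4 · L{t^7} = 4 · 5040/s^8 = 20160/s^8

Final answer: 20160/s^8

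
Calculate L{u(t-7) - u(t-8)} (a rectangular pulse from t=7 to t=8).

L{u(t-a)} = e^(-as)/s. L{u(t-7) - u(t-8)} = (e^(-7s) - e^(-8s))/s

Final answer: (e^(-7s) - e^(-8s))/s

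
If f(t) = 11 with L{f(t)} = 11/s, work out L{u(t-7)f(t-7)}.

Time shift theorem: L{u(t-a)f(t-a)} = e^(-as)F(s). Here a=7, F(s) = 11/s, so L{u(t-7)f(t-7)} = e^(-7s)·11/s

Final answer: e^(-7s)·11/s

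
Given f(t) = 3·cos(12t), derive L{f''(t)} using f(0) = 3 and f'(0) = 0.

F(s) = 3s/(s² + 144). L{f''(t)} = s²F(s) - sf(0) - f'(0) = 3s³/(s² + 144) - 3s = (3s³ - 3s(s² + 144))/(s² + 144) = -432s/(s² + 144)

Final answer: -432s/(s² + 144)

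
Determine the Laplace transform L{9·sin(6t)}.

L{sin(ωt)} = ω/(s² + ω²), so L{sin(6t)} = 6/(s² + 36). Then L{9·sin(6t)} = 9·6/(s² + 36) = 54/(s² + 36)

Final answer: 54/(s² + 36)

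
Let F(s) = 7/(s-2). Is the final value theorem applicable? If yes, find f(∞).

sF(s) = 7s/(s-2) has a pole at s = 2 in the right half-plane. Theorem does NOT apply (unstable system; f(t) = 7·e^(2t) grows without bound).

Final answer: Not applicable (unstable)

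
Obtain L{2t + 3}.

L{2t + 3} = 2·L{t} + 3·L{1} = 2/s² + 3/s

Final answer: 2/s² + 3/s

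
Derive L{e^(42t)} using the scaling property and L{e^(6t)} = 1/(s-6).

Using L{f(at)} = (1/a)F(s/a) with a=7 and f(t) = e^(6t): L{e^(42t)} = (1/7) · 1/((s/7)-6) = (1/7) · 7/(s-42) = 1/(s-42)

Final answer: 1/(s-42)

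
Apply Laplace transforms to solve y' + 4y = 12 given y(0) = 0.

sY + 4Y = 12/s. Y = 12/(s(s+4)). Partial fractions: Y = 3/s - 3/(s+4)

Final answer: y(t) = 3(1 - e^(-4t))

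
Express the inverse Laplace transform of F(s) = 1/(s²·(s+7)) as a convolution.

1/(s²·(s+7)) = (1/s^2)·(1/(s+7)) = L{t}·L{e^(-7t)}. So f(t) = t*e^(-7t) = ∫₀ᵗ τ·e^(-7(t-τ)) dτ

Final answer: ∫₀ᵗ τ·e^(-7(t-τ)) dτ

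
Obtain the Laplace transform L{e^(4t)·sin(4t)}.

L{e^(at)·sin(ωt)} = ω/((s-a)² + ω²), so L{e^(4t)·sin(4t)} = 4/((s-4)² + 16)

Final answer: 4/((s-4)² + 16)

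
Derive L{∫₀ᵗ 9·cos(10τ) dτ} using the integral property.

L{∫₀ᵗ f(τ)dτ} = F(s)/s with F(s) = 9s/(s² + 100), so the result is (9s/(s² + 100))/s = 9/(s² + 100)

Final answer: 9/(s² + 100)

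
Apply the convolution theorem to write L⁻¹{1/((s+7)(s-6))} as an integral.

1/((s+7)(s-6)) = (1/(s+7))·(1/(s-6)) = L{e^(-7t)}·L{e^(6t)}. So f(t) = e^(-7t)*e^(6t) = ∫₀ᵗ e^(-7τ)·e^(6(t-τ)) dτ

Final answer: ∫₀ᵗ e^(-7τ)·e^(6(t-τ)) dτ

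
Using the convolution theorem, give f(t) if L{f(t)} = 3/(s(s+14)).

3/(s(s+14)) = (3/s)·(1/(s+14)) = L{3}·L{e^(-14t)}. By convolution, f(t) = 3*e^(-14t) = ∫₀ᵗ 3·e^(-14τ) dτ = 3·(1 - e^(-14t))/14

Final answer: 3·(1 - e^(-14t))/14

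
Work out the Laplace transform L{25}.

L{25} = 25 · L{1} = 25/s

Final answer: 25/s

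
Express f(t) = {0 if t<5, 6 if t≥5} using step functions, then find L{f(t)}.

f(t) = 6·u(t-5). L{u(t-5)} = e^(-5s)/s, so L{f(t)} = 6·e^(-5s)/s

Final answer: 6·e^(-5s)/s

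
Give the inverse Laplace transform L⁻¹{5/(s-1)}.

L⁻¹{1/(s-a)} = e^(at), so L⁻¹{1/(s-1)} = e^t, and L⁻¹{5/(s-1)} = 5·e^t

Final answer: 5·e^t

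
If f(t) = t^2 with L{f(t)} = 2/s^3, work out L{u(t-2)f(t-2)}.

Time shift theorem: L{u(t-a)f(t-a)} = e^(-as)F(s). Here a=2, F(s) = 2/s^3, so L{u(t-2)f(t-2)} = e^(-2s)·2/s^3

Final answer: e^(-2s)·2/s^3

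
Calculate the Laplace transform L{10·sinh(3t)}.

L{sinh(ωt)} = ω/(s² - ω²), so L{sinh(3t)} = 3/(s² - 9). Then L{10·sinh(3t)} = 10·3/(s² - 9) = 30/(s² - 9)

Final answer: 30/(s² - 9)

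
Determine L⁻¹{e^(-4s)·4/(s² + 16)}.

L⁻¹{4/(s² + 16)} = sin(4t). By the time shift theorem, L⁻¹{e^(-as)F(s)} = u(t-a)f(t-a) with a=4, so L⁻¹{e^(-4s)·4/(s² + 16)} = u(t-4)·sin(4(t-4))

Final answer: u(t-4)·sin(4(t-4))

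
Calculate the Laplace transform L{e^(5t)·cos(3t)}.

L{e^(at)·cos(ωt)} = (s-a)/((s-a)² + ω²), so L{e^(5t)·cos(3t)} = (s-5)/((s-5)² + 9)

Final answer: (s-5)/((s-5)² + 9)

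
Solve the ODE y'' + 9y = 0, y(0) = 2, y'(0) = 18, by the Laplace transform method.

L{y''} + 9L{y} = 0. s²Y - 2s - 18 + 9Y = 0. Y(s² + 9) = 2s + 18. Y = (2s + 18)/(s² + 9). Inverting: y(t) = 2cos(3t) + 6sin(3t)

Final answer: y(t) = 2cos(3t) + 6sin(3t)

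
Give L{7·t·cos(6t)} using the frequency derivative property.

L{cos(6t)} = s/(s² + 36). Derivative: d/ds[s/(s² + 36)] = [(s² + 36) - s·2s]/(s² + 36)² = (36 - s²)/(s² + 36)². So L{t·cos(6t)} = -F'(s) = (s² - 36)/(s² + 36)². Then L{7·t·cos(6t)} = 7·(s² - 36)/(s² + 36)²

Final answer: 7·(s² - 36)/(s² + 36)²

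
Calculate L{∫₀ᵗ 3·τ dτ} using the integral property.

L{∫₀ᵗ f(τ)dτ} = F(s)/s with f(t) = 3t. F(s) = 3/s^2, so L{∫₀ᵗ 3·τ dτ} = (3/s^2)/s = 3/s^3. (Check: ∫₀ᵗ 3·τ dτ = 3t^2/2.)

Final answer: 3/s^3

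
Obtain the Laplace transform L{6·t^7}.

L{t^n} = n!/s^(n+1), so L{t^7} = 5040/s^8. Then L{6·t^7} = 6·5040/s^8 = 30240/s^8

Final answer: 30240/s^8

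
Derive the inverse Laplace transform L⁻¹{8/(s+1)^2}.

L⁻¹{n!/(s-a)^(n+1)} = t^n·e^(at) with n=1, a=-1. So L⁻¹{1/(s+1)^2} = t·e^(-t), and L⁻¹{8/(s+1)^2} = (8/1)·t·e^(-t) = 8·t·e^(-t)

Final answer: 8·t·e^(-t)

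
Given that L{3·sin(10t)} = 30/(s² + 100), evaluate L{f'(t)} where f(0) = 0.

L{f'(t)} = s·F(s) - f(0) = s·30/(s² + 100) - 0 = 30s/(s² + 100)

Final answer: 30s/(s² + 100)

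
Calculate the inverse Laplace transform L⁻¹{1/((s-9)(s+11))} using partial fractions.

Decompose: A/(s-9) + B/(s+11). A = 1/20, B = -1/20. f(t) = (e^(9t) - e^(-11t))/20

Final answer: (e^(9t) - e^(-11t))/20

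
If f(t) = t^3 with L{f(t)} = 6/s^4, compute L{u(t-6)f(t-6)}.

Time shift theorem: L{u(t-a)f(t-a)} = e^(-as)F(s). Here a=6, F(s) = 6/s^4, so L{u(t-6)f(t-6)} = e^(-6s)·6/s^4

Final answer: e^(-6s)·6/s^4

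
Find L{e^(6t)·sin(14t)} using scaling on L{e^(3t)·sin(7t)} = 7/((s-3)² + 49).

Scaling with a=2: L{e^(6t)·sin(14t)} = (1/2) · 7/((s/2-3)² + 49). Simplifying: 14/((s-6)² + 196)

Final answer: 14/((s-6)² + 196)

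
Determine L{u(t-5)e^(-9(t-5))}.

u(t-a)f(t-a) with f(t)=e^(-9t). L{e^(-9t)} = 1/(s+9). By time shift: e^(-5s)/(s+9)

Final answer: e^(-5s)/(s+9)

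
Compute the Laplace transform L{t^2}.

L{t^n} = n!/s^(n+1), so L{t^2} = 2/s^3

Final answer: 2/s^3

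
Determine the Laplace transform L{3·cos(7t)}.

L{cos(ωt)} = s/(s² + ω²), so L{cos(7t)} = s/(s² + 49). Then L{3·cos(7t)} = 3·s/(s² + 49) = 3s/(s² + 49)

Final answer: 3s/(s² + 49)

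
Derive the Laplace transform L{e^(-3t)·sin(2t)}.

L{e^(at)·sin(ωt)} = ω/((s-a)² + ω²), so L{e^(-3t)·sin(2t)} = 2/((s+3)² + 4)

Final answer: 2/((s+3)² + 4)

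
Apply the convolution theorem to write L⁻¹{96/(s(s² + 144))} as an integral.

96/(s(s² + 144)) = (1/s)·(96/(s² + 144)) = L{1}·L{8·sin(12t)}. So f(t) = 1*(8·sin(12t)) = ∫₀ᵗ 8·sin(12τ) dτ

Final answer: ∫₀ᵗ 8·sin(12τ) dτ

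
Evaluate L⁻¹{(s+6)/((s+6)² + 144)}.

Using frequency shift: L⁻¹{(s-a)/((s-a)² + b²)} = e^(at)cos(bt). Here a=-6, b=12

Final answer: e^(-6t)·cos(12t)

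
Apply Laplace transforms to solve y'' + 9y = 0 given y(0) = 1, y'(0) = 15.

L{y''} + 9L{y} = 0. s²Y - s - 15 + 9Y = 0. Y(s² + 9) = s + 15. Y = (s + 15)/(s² + 9). Inverting: y(t) = cos(3t) + 5sin(3t)

Final answer: y(t) = cos(3t) + 5sin(3t)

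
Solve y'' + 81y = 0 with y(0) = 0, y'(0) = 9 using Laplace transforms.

L{y''} + 81L{y} = 0. s²Y - 0 - 9 + 81Y = 0. Y(s² + 81) = 9. Y = (9)/(s² + 81). Inverting: y(t) = sin(9t)

Final answer: y(t) = sin(9t)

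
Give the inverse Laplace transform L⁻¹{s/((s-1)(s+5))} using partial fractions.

Using partial fractions, f(t) = (e^t + 5e^(-5t))/6

Final answer: (e^t + 5e^(-5t))/6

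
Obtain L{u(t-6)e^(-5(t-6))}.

u(t-a)f(t-a) with f(t)=e^(-5t). L{e^(-5t)} = 1/(s+5). By time shift: e^(-6s)/(s+5)

Final answer: e^(-6s)/(s+5)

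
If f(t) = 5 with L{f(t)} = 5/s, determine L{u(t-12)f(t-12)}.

Time shift theorem: L{u(t-a)f(t-a)} = e^(-as)F(s). Here a=12, F(s) = 5/s, so L{u(t-12)f(t-12)} = e^(-12s)·5/s

Final answer: e^(-12s)·5/s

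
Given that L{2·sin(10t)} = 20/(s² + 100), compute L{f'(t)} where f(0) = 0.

L{f'(t)} = s·F(s) - f(0) = s·20/(s² + 100) - 0 = 20s/(s² + 100)

Final answer: 20s/(s² + 100)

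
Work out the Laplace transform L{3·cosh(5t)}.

L{cosh(ωt)} = s/(s² - ω²), so L{cosh(5t)} = s/(s² - 25). Then L{3·cosh(5t)} = 3·s/(s² - 25) = 3s/(s² - 25)

Final answer: 3s/(s² - 25)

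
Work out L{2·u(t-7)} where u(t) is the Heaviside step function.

L{u(t-a)} = e^(-as)/s. Here a=7, so L{u(t-7)} = e^(-7s)/s, and L{2·u(t-7)} = 2·e^(-7s)/s

Final answer: 2·e^(-7s)/s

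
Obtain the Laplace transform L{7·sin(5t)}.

L{sin(ωt)} = ω/(s² + ω²), so L{sin(5t)} = 5/(s² + 25). Then L{7·sin(5t)} = 7·5/(s² + 25) = 35/(s² + 25)

Final answer: 35/(s² + 25)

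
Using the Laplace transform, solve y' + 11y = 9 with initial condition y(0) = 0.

sY + 11Y = 9/s. Y = 9/(s(s+11)). Partial fractions: Y = 9/11/s - 9/11/(s+11)

Final answer: y(t) = 9/11(1 - e^(-11t))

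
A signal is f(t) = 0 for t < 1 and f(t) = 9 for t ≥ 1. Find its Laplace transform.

f(t) = 9·u(t-1). L{u(t-1)} = e^(-s)/s, so L{f(t)} = 9·e^(-s)/s

Final answer: 9·e^(-s)/s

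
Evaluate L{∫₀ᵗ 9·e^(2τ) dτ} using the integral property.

L{∫₀ᵗ f(τ)dτ} = F(s)/s with F(s) = 9/(s-2), so L{∫₀ᵗ 9·e^(2τ) dτ} = 9/(s(s-2))

Final answer: 9/(s(s-2))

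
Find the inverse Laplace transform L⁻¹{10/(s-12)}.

L⁻¹{1/(s-a)} = e^(at), so L⁻¹{1/(s-12)} = e^(12t), and L⁻¹{10/(s-12)} = 10·e^(12t)

Final answer: 10·e^(12t)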